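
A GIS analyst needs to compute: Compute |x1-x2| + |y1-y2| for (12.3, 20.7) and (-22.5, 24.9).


|12.3-(-22.5)| + |20.7-24.9| = 34.8 + 4.2 = 39

39


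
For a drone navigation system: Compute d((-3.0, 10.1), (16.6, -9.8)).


dx=19.6, dy=-19.9
d^2 = 19.6^2 + (-19.9)^2 = 780.17
d = sqrt(780.17) = 27.9315

27.9315


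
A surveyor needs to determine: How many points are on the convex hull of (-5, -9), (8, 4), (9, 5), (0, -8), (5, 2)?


Convex hull vertices (CCW): (-5, -9), (0, -8), (9, 5), (5, 2)
Count = 4

4


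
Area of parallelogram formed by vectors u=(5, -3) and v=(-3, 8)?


|u x v| = |5*8 - (-3)*(-3)|
= |40 - 9| = 31

31


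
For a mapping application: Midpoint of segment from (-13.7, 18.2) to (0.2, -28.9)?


M = (((-13.7)+0.2)/2, (18.2+(-28.9))/2)
= (-6.75, -5.35)

(-6.75, -5.35)


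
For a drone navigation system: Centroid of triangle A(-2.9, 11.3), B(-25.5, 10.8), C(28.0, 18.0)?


Centroid = ((x_A+x_B+x_C)/3, (y_A+y_B+y_C)/3)
= (((-2.9)+(-25.5)+28)/3, (11.3+10.8+18)/3)
= (-0.1333, 13.3667)

(-0.1333, 13.3667)


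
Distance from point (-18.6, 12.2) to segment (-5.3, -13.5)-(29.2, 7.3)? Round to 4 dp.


Project P onto AB: t = 0.0467 (clamped to [0,1])
Closest point on segment: (-3.6905, -12.5297)
Distance: 28.8764

28.8764


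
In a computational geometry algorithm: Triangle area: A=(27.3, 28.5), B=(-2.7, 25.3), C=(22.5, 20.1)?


Area = |x_A(y_B-y_C) + x_B(y_C-y_A) + x_C(y_A-y_B)|/2
= |141.96 + 22.68 + 72|/2
= 236.64/2 = 118.32

118.32


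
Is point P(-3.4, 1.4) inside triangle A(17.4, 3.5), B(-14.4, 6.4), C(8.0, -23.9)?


Cross products: AB x AP = 127.1, BC x BP = 221.3, CA x CP = 550.18
All same sign? yes

Yes, inside


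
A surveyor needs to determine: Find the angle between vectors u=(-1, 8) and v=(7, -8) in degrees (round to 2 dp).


u.v = -71, |u| = sqrt(65) = 8.0623, |v| = sqrt(113) = 10.6301
cos(theta) = u.v/(|u||v|) = -71/sqrt(7345) = -0.828443
theta = acos(-0.828443) = 145.94 degrees

145.94 degrees


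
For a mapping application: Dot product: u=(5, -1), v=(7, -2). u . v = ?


u . v = u_x*v_x + u_y*v_y = 5*7 + (-1)*(-2)
= 35 + 2 = 37

37


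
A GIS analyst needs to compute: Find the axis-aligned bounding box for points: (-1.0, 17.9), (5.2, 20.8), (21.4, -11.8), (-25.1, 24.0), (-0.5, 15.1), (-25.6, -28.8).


x range: [-25.6, 21.4]
y range: [-28.8, 24]
Bounding box: (-25.6,-28.8) to (21.4,24)

(-25.6,-28.8) to (21.4,24)


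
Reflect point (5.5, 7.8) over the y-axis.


Reflection over y-axis: (x,y) -> (-x,y)
(5.5, 7.8) -> (-5.5, 7.8)

(-5.5, 7.8)


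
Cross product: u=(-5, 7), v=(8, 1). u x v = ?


u x v = u_x*v_y - u_y*v_x = (-5)*1 - 7*8
= (-5) - 56 = -61

-61


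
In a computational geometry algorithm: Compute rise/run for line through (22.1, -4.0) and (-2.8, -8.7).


slope = (y2-y1)/(x2-x1) = ((-8.7)-(-4))/((-2.8)-22.1) = (-4.7)/(-24.9) = 0.1888

0.1888


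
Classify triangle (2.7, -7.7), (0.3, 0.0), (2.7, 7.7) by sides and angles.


Side lengths squared: AB^2=65.05, BC^2=65.05, CA^2=237.16
Sorted: [65.05, 65.05, 237.16]
By sides: Isosceles, By angles: Obtuse

Isosceles, Obtuse


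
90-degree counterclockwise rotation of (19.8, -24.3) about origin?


90° CCW: (x,y) -> (-y, x)
(19.8,-24.3) -> (24.3, 19.8)

(24.3, 19.8)


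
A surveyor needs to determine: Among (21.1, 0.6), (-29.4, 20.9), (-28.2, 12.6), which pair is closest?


d(P0,P1) = 54.4274, d(P0,P2) = 50.7394, d(P1,P2) = 8.3863
Closest: P1 and P2

Closest pair: (-29.4, 20.9) and (-28.2, 12.6), distance = 8.3863


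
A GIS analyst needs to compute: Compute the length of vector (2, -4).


|u| = sqrt(2^2 + (-4)^2) = sqrt(20) = 4.4721

4.4721


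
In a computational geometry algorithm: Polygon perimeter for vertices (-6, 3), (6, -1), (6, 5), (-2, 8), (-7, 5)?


Sides: (-6, 3)->(6, -1): sqrt(160) = 12.649111, (6, -1)->(6, 5): sqrt(36) = 6, (6, 5)->(-2, 8): sqrt(73) = 8.544004, (-2, 8)->(-7, 5): sqrt(34) = 5.830952, (-7, 5)->(-6, 3): sqrt(5) = 2.236068
Sum = 35.260135
Perimeter = 35.2601

35.2601


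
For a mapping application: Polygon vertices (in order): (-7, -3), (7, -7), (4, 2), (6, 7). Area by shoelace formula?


Shoelace sum: ((-7)*(-7) - 7*(-3)) + (7*2 - 4*(-7)) + (4*7 - 6*2) + (6*(-3) - (-7)*7)
= 159
Area = |159|/2 = 79.5

79.5


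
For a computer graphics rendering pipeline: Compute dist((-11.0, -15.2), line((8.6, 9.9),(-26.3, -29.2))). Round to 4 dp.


|cross product| = 109.63
|line direction| = sqrt(2746.82) = 52.4101
Distance = 109.63/sqrt(2746.82) = 2.0918

2.0918


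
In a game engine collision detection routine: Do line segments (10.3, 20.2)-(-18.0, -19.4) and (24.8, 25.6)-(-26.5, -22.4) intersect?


Cross products: d1=-418.98, d2=254.1, d3=421.38, d4=-251.7
d1*d2 < 0 and d3*d4 < 0? yes

Yes, they intersect


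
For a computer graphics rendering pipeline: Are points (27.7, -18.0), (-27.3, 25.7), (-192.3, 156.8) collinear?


Cross product: ((-27.3)-27.7)*(156.8-(-18)) - (25.7-(-18))*((-192.3)-27.7)
= 0

Yes, collinear


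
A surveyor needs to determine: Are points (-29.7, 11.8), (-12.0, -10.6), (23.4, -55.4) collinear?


Cross product: ((-12)-(-29.7))*((-55.4)-11.8) - ((-10.6)-11.8)*(23.4-(-29.7))
= 0

Yes, collinear


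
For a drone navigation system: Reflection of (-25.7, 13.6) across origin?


Reflection over origin: (x,y) -> (-x,-y)
(-25.7, 13.6) -> (25.7, -13.6)

(25.7, -13.6)


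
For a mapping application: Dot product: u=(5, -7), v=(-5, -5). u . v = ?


u . v = u_x*v_x + u_y*v_y = 5*(-5) + (-7)*(-5)
= (-25) + 35 = 10

10


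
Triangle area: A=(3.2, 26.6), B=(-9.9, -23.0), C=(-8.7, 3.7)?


Area = |x_A(y_B-y_C) + x_B(y_C-y_A) + x_C(y_A-y_B)|/2
= |(-85.44) + 226.71 + (-431.52)|/2
= 290.25/2 = 145.125

145.125


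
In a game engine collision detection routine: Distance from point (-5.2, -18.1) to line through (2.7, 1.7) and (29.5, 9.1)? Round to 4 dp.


|cross product| = 472.18
|line direction| = sqrt(773) = 27.8029
Distance = 472.18/sqrt(773) = 16.9831

16.9831


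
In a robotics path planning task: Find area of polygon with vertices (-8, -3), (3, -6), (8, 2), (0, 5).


Shoelace sum: ((-8)*(-6) - 3*(-3)) + (3*2 - 8*(-6)) + (8*5 - 0*2) + (0*(-3) - (-8)*5)
= 191
Area = |191|/2 = 95.5

95.5


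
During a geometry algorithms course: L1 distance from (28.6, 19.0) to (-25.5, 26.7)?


|28.6-(-25.5)| + |19-26.7| = 54.1 + 7.7 = 61.8

61.8


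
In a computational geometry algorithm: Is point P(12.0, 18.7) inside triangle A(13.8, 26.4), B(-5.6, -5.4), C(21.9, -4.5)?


Cross products: AB x AP = 92.14, BC x BP = 646.91, CA x CP = 117.99
All same sign? yes

Yes, inside


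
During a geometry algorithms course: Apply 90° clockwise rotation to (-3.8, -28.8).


90° CW: (x,y) -> (y, -x)
(-3.8,-28.8) -> (-28.8, 3.8)

(-28.8, 3.8)


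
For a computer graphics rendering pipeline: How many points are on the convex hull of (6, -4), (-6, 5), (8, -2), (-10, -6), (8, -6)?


Convex hull vertices (CCW): (-10, -6), (8, -6), (8, -2), (-6, 5)
Count = 4

4


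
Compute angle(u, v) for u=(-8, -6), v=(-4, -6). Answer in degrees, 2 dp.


u.v = 68, |u| = sqrt(100) = 10, |v| = sqrt(52) = 7.2111
cos(theta) = u.v/(|u||v|) = 68/sqrt(5200) = 0.94299
theta = acos(0.94299) = 19.44 degrees

19.44 degrees


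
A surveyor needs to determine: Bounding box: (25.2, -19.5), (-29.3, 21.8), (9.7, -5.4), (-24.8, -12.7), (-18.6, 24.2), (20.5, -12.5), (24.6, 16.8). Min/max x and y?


x range: [-29.3, 25.2]
y range: [-19.5, 24.2]
Bounding box: (-29.3,-19.5) to (25.2,24.2)

(-29.3,-19.5) to (25.2,24.2)


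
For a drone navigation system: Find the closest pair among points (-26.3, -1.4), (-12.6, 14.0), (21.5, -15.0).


d(P0,P1) = 20.6119, d(P0,P2) = 49.6971, d(P1,P2) = 44.7639
Closest: P0 and P1

Closest pair: (-26.3, -1.4) and (-12.6, 14.0), distance = 20.6119


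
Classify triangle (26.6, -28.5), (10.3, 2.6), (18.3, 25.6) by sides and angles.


Side lengths squared: AB^2=1232.9, BC^2=593, CA^2=2995.7
Sorted: [593, 1232.9, 2995.7]
By sides: Scalene, By angles: Obtuse

Scalene, Obtuse


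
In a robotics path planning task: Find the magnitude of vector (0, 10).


|u| = sqrt(0^2 + 10^2) = sqrt(100) = 10

10


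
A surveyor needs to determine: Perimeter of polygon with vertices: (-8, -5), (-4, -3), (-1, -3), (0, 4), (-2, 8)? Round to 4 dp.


Sides: (-8, -5)->(-4, -3): sqrt(20) = 4.472136, (-4, -3)->(-1, -3): sqrt(9) = 3, (-1, -3)->(0, 4): sqrt(50) = 7.071068, (0, 4)->(-2, 8): sqrt(20) = 4.472136, (-2, 8)->(-8, -5): sqrt(205) = 14.317821
Sum = 33.333161
Perimeter = 33.3332

33.3332


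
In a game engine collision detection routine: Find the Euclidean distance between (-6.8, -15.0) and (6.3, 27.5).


dx=13.1, dy=42.5
d^2 = 13.1^2 + 42.5^2 = 1977.86
d = sqrt(1977.86) = 44.4731

44.4731


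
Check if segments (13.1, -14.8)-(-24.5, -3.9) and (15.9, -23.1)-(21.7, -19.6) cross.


Cross products: d1=57.94, d2=252.76, d3=281.56, d4=86.74
d1*d2 < 0 and d3*d4 < 0? no

No, they don't intersect


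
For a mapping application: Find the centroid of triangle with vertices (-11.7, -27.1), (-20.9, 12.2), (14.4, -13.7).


Centroid = ((x_A+x_B+x_C)/3, (y_A+y_B+y_C)/3)
= (((-11.7)+(-20.9)+14.4)/3, ((-27.1)+12.2+(-13.7))/3)
= (-6.0667, -9.5333)

(-6.0667, -9.5333)


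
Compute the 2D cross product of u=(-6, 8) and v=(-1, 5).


u x v = u_x*v_y - u_y*v_x = (-6)*5 - 8*(-1)
= (-30) - (-8) = -22

-22


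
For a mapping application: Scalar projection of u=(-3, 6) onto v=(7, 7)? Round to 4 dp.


u.v = 21, |v| = sqrt(98) = 9.8995
Scalar projection = u.v / |v| = 21 / sqrt(98) = 2.1213

2.1213


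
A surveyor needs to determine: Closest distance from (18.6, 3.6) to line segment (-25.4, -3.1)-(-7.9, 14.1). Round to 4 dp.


Project P onto AB: t = 1 (clamped to [0,1])
Closest point on segment: (-7.9, 14.1)
Distance: 28.5044

28.5044


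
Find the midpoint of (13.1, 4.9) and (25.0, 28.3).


M = ((13.1+25)/2, (4.9+28.3)/2)
= (19.05, 16.6)

(19.05, 16.6)


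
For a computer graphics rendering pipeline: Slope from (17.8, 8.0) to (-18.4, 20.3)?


slope = (y2-y1)/(x2-x1) = (20.3-8)/((-18.4)-17.8) = 12.3/(-36.2) = -0.3398

-0.3398


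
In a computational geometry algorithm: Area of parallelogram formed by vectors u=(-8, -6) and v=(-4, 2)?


|u x v| = |(-8)*2 - (-6)*(-4)|
= |(-16) - 24| = 40

40


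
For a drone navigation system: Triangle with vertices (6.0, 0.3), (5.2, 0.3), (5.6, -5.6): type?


Side lengths squared: AB^2=0.64, BC^2=34.97, CA^2=34.97
Sorted: [0.64, 34.97, 34.97]
By sides: Isosceles, By angles: Acute

Isosceles, Acute


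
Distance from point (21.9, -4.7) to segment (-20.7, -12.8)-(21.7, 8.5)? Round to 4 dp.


Project P onto AB: t = 0.8789 (clamped to [0,1])
Closest point on segment: (16.5648, 5.9203)
Distance: 11.8851

11.8851


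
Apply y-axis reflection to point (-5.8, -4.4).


Reflection over y-axis: (x,y) -> (-x,y)
(-5.8, -4.4) -> (5.8, -4.4)

(5.8, -4.4)


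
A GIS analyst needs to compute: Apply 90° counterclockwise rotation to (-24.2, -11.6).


90° CCW: (x,y) -> (-y, x)
(-24.2,-11.6) -> (11.6, -24.2)

(11.6, -24.2)


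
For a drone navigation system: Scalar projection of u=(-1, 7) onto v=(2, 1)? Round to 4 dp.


u.v = 5, |v| = sqrt(5) = 2.2361
Scalar projection = u.v / |v| = 5 / sqrt(5) = 2.2361

2.2361


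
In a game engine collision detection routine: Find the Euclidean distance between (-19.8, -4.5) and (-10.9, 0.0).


dx=8.9, dy=4.5
d^2 = 8.9^2 + 4.5^2 = 99.46
d = sqrt(99.46) = 9.973

9.973


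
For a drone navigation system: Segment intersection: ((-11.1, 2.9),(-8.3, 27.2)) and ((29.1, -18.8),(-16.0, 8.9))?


Cross products: d1=134.87, d2=-1038.62, d3=-1037.62, d4=135.87
d1*d2 < 0 and d3*d4 < 0? yes

Yes, they intersect


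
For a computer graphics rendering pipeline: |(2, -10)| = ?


|u| = sqrt(2^2 + (-10)^2) = sqrt(104) = 10.198

10.198


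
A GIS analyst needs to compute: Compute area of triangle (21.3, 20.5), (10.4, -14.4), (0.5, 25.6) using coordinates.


Area = |x_A(y_B-y_C) + x_B(y_C-y_A) + x_C(y_A-y_B)|/2
= |(-852) + 53.04 + 17.45|/2
= 781.51/2 = 390.755

390.755


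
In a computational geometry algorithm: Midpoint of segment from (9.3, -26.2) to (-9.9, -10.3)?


M = ((9.3+(-9.9))/2, ((-26.2)+(-10.3))/2)
= (-0.3, -18.25)

(-0.3, -18.25)


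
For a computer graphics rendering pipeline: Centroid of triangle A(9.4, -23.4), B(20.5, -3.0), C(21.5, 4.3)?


Centroid = ((x_A+x_B+x_C)/3, (y_A+y_B+y_C)/3)
= ((9.4+20.5+21.5)/3, ((-23.4)+(-3)+4.3)/3)
= (17.1333, -7.3667)

(17.1333, -7.3667)


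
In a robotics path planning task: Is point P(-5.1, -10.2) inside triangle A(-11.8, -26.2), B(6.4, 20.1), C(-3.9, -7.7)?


Cross products: AB x AP = -19.01, BC x BP = -7.61, CA x CP = -2.45
All same sign? yes

Yes, inside


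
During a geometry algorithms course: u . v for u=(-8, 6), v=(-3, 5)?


u . v = u_x*v_x + u_y*v_y = (-8)*(-3) + 6*5
= 24 + 30 = 54

54


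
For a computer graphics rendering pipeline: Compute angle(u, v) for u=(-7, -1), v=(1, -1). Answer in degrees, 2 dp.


u.v = -6, |u| = sqrt(50) = 7.0711, |v| = sqrt(2) = 1.4142
cos(theta) = u.v/(|u||v|) = -6/sqrt(100) = -0.6
theta = acos(-0.6) = 126.87 degrees

126.87 degrees


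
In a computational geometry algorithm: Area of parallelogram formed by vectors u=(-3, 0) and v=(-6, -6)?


|u x v| = |(-3)*(-6) - 0*(-6)|
= |18 - 0| = 18

18


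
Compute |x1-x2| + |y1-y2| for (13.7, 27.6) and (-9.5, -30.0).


|13.7-(-9.5)| + |27.6-(-30)| = 23.2 + 57.6 = 80.8

80.8


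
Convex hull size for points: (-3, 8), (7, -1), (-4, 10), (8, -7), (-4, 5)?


Convex hull vertices (CCW): (-4, 5), (8, -7), (7, -1), (-4, 10)
Count = 4

4


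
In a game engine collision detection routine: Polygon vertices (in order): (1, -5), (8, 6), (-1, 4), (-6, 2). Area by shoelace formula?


Shoelace sum: (1*6 - 8*(-5)) + (8*4 - (-1)*6) + ((-1)*2 - (-6)*4) + ((-6)*(-5) - 1*2)
= 134
Area = |134|/2 = 67

67


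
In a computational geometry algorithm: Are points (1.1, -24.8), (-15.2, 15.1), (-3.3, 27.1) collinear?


Cross product: ((-15.2)-1.1)*(27.1-(-24.8)) - (15.1-(-24.8))*((-3.3)-1.1)
= -670.41

No, not collinear


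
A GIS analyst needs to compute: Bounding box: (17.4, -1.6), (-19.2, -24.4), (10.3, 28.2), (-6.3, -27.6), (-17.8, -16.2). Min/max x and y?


x range: [-19.2, 17.4]
y range: [-27.6, 28.2]
Bounding box: (-19.2,-27.6) to (17.4,28.2)

(-19.2,-27.6) to (17.4,28.2)


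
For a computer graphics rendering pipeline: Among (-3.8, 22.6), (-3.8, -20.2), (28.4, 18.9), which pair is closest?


d(P0,P1) = 42.8, d(P0,P2) = 32.4119, d(P1,P2) = 50.6522
Closest: P0 and P2

Closest pair: (-3.8, 22.6) and (28.4, 18.9), distance = 32.4119


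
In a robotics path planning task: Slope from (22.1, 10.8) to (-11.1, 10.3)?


slope = (y2-y1)/(x2-x1) = (10.3-10.8)/((-11.1)-22.1) = (-0.5)/(-33.2) = 0.0151

0.0151


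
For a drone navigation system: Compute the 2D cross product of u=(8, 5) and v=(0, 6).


u x v = u_x*v_y - u_y*v_x = 8*6 - 5*0
= 48 - 0 = 48

48


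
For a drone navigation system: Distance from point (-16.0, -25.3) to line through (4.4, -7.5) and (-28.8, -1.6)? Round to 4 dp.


|cross product| = 711.32
|line direction| = sqrt(1137.05) = 33.7202
Distance = 711.32/sqrt(1137.05) = 21.0948

21.0948


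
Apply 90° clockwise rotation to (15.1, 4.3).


90° CW: (x,y) -> (y, -x)
(15.1,4.3) -> (4.3, -15.1)

(4.3, -15.1)


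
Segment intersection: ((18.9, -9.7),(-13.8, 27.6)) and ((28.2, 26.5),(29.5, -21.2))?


Cross products: d1=-490.67, d2=-2001.97, d3=-1530.63, d4=-19.33
d1*d2 < 0 and d3*d4 < 0? no

No, they don't intersect


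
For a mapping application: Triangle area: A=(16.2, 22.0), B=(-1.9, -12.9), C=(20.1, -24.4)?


Area = |x_A(y_B-y_C) + x_B(y_C-y_A) + x_C(y_A-y_B)|/2
= |186.3 + 88.16 + 701.49|/2
= 975.95/2 = 487.975

487.975


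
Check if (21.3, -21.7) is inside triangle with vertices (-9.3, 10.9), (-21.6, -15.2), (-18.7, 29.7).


Cross products: AB x AP = 1199.64, BC x BP = -1945.06, CA x CP = 268.84
All same sign? no

No, outside


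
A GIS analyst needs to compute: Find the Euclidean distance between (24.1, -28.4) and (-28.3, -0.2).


dx=-52.4, dy=28.2
d^2 = (-52.4)^2 + 28.2^2 = 3541
d = sqrt(3541) = 59.5063

59.5063


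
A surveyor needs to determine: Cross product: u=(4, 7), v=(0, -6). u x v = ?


u x v = u_x*v_y - u_y*v_x = 4*(-6) - 7*0
= (-24) - 0 = -24

-24


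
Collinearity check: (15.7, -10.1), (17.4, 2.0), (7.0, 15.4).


Cross product: (17.4-15.7)*(15.4-(-10.1)) - (2-(-10.1))*(7-15.7)
= 148.62

No, not collinear


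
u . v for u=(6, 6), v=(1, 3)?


u . v = u_x*v_x + u_y*v_y = 6*1 + 6*3
= 6 + 18 = 24

24


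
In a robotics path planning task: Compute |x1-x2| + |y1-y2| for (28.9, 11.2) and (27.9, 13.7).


|28.9-27.9| + |11.2-13.7| = 1 + 2.5 = 3.5

3.5


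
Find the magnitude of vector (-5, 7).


|u| = sqrt((-5)^2 + 7^2) = sqrt(74) = 8.6023

8.6023


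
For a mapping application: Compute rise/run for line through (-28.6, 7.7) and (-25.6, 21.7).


slope = (y2-y1)/(x2-x1) = (21.7-7.7)/((-25.6)-(-28.6)) = 14/3 = 4.6667

4.6667


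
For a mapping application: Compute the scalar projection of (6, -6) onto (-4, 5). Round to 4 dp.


u.v = -54, |v| = sqrt(41) = 6.4031
Scalar projection = u.v / |v| = -54 / sqrt(41) = -8.4334

-8.4334


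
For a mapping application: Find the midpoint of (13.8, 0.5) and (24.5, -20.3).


M = ((13.8+24.5)/2, (0.5+(-20.3))/2)
= (19.15, -9.9)

(19.15, -9.9)


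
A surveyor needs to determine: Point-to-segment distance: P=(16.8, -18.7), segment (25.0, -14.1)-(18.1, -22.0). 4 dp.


Project P onto AB: t = 0.8446 (clamped to [0,1])
Closest point on segment: (19.1724, -20.7721)
Distance: 3.15

3.15


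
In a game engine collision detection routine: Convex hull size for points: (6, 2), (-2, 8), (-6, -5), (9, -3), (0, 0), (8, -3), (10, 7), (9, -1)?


Convex hull vertices (CCW): (-6, -5), (9, -3), (10, 7), (-2, 8)
Count = 4

4


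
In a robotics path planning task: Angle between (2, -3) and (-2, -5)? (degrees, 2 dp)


u.v = 11, |u| = sqrt(13) = 3.6056, |v| = sqrt(29) = 5.3852
cos(theta) = u.v/(|u||v|) = 11/sqrt(377) = 0.566529
theta = acos(0.566529) = 55.49 degrees

55.49 degrees


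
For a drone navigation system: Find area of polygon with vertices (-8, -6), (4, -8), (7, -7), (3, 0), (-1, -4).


Shoelace sum: ((-8)*(-8) - 4*(-6)) + (4*(-7) - 7*(-8)) + (7*0 - 3*(-7)) + (3*(-4) - (-1)*0) + ((-1)*(-6) - (-8)*(-4))
= 99
Area = |99|/2 = 49.5

49.5


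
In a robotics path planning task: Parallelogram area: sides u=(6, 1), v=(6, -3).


|u x v| = |6*(-3) - 1*6|
= |(-18) - 6| = 24

24


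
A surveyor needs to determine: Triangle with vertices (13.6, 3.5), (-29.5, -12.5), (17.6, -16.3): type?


Side lengths squared: AB^2=2113.61, BC^2=2232.85, CA^2=408.04
Sorted: [408.04, 2113.61, 2232.85]
By sides: Scalene, By angles: Acute

Scalene, Acute


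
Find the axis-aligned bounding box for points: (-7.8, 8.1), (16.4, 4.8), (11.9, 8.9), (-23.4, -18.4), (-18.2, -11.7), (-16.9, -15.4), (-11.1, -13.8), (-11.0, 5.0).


x range: [-23.4, 16.4]
y range: [-18.4, 8.9]
Bounding box: (-23.4,-18.4) to (16.4,8.9)

(-23.4,-18.4) to (16.4,8.9)


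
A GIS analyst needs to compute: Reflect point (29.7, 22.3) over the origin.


Reflection over origin: (x,y) -> (-x,-y)
(29.7, 22.3) -> (-29.7, -22.3)

(-29.7, -22.3)


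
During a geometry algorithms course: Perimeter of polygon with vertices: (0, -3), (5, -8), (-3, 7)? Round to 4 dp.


Sides: (0, -3)->(5, -8): sqrt(50) = 7.071068, (5, -8)->(-3, 7): sqrt(289) = 17, (-3, 7)->(0, -3): sqrt(109) = 10.440307
Sum = 34.511375
Perimeter = 34.5114

34.5114


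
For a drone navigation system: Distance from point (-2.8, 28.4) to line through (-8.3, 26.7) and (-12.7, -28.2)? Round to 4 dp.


|cross product| = 294.47
|line direction| = sqrt(3033.37) = 55.076
Distance = 294.47/sqrt(3033.37) = 5.3466

5.3466


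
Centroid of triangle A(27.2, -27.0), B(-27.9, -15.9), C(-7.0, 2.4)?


Centroid = ((x_A+x_B+x_C)/3, (y_A+y_B+y_C)/3)
= ((27.2+(-27.9)+(-7))/3, ((-27)+(-15.9)+2.4)/3)
= (-2.5667, -13.5)

(-2.5667, -13.5)


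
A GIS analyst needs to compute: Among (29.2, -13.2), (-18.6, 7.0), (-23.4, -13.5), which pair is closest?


d(P0,P1) = 51.893, d(P0,P2) = 52.6009, d(P1,P2) = 21.0545
Closest: P1 and P2

Closest pair: (-18.6, 7.0) and (-23.4, -13.5), distance = 21.0545


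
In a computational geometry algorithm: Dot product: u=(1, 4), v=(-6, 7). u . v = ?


u . v = u_x*v_x + u_y*v_y = 1*(-6) + 4*7
= (-6) + 28 = 22

22


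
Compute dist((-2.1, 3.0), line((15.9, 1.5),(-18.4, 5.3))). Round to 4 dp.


|cross product| = 16.95
|line direction| = sqrt(1190.93) = 34.5099
Distance = 16.95/sqrt(1190.93) = 0.4912

0.4912


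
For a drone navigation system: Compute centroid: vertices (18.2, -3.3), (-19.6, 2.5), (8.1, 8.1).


Centroid = ((x_A+x_B+x_C)/3, (y_A+y_B+y_C)/3)
= ((18.2+(-19.6)+8.1)/3, ((-3.3)+2.5+8.1)/3)
= (2.2333, 2.4333)

(2.2333, 2.4333)


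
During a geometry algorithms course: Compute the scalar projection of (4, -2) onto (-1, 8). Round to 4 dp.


u.v = -20, |v| = sqrt(65) = 8.0623
Scalar projection = u.v / |v| = -20 / sqrt(65) = -2.4807

-2.4807


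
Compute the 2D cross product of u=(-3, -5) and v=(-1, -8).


u x v = u_x*v_y - u_y*v_x = (-3)*(-8) - (-5)*(-1)
= 24 - 5 = 19

19


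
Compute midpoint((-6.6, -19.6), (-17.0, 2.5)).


M = (((-6.6)+(-17))/2, ((-19.6)+2.5)/2)
= (-11.8, -8.55)

(-11.8, -8.55)


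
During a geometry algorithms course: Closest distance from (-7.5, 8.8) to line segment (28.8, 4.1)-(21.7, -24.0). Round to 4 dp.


Project P onto AB: t = 0.1496 (clamped to [0,1])
Closest point on segment: (27.7379, -0.1035)
Distance: 36.3453

36.3453


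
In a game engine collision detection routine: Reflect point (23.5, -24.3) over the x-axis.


Reflection over x-axis: (x,y) -> (x,-y)
(23.5, -24.3) -> (23.5, 24.3)

(23.5, 24.3)


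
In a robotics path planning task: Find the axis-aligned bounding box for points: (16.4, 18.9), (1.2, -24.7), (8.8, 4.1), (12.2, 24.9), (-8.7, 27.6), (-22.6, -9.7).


x range: [-22.6, 16.4]
y range: [-24.7, 27.6]
Bounding box: (-22.6,-24.7) to (16.4,27.6)

(-22.6,-24.7) to (16.4,27.6)


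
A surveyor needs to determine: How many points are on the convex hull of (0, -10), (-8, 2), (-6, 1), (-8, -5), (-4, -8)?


Convex hull vertices (CCW): (-8, -5), (-4, -8), (0, -10), (-6, 1), (-8, 2)
Count = 5

5


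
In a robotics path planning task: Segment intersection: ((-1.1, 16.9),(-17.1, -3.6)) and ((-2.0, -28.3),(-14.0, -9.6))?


Cross products: d1=-559.23, d2=-14.03, d3=704.75, d4=159.55
d1*d2 < 0 and d3*d4 < 0? no

No, they don't intersect


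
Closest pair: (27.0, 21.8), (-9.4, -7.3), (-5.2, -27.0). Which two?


d(P0,P1) = 46.6023, d(P0,P2) = 58.4661, d(P1,P2) = 20.1427
Closest: P1 and P2

Closest pair: (-9.4, -7.3) and (-5.2, -27.0), distance = 20.1427


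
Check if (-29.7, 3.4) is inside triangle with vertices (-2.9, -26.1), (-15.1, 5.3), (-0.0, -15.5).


Cross products: AB x AP = 481.62, BC x BP = -332.37, CA x CP = -369.63
All same sign? no

No, outside


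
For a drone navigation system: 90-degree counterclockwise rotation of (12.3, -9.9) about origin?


90° CCW: (x,y) -> (-y, x)
(12.3,-9.9) -> (9.9, 12.3)

(9.9, 12.3)


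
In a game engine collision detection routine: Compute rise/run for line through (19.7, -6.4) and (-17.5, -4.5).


slope = (y2-y1)/(x2-x1) = ((-4.5)-(-6.4))/((-17.5)-19.7) = 1.9/(-37.2) = -0.0511

-0.0511


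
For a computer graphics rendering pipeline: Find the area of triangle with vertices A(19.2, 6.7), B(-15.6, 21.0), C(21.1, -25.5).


Area = |x_A(y_B-y_C) + x_B(y_C-y_A) + x_C(y_A-y_B)|/2
= |892.8 + 502.32 + (-301.73)|/2
= 1093.39/2 = 546.695

546.695


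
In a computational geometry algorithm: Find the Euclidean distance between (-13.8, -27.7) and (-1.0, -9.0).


dx=12.8, dy=18.7
d^2 = 12.8^2 + 18.7^2 = 513.53
d = sqrt(513.53) = 22.6612

22.6612


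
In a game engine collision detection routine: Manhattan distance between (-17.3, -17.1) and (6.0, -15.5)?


|(-17.3)-6| + |(-17.1)-(-15.5)| = 23.3 + 1.6 = 24.9

24.9


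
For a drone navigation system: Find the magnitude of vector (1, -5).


|u| = sqrt(1^2 + (-5)^2) = sqrt(26) = 5.099

5.099


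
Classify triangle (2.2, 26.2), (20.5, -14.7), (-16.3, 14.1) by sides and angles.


Side lengths squared: AB^2=2007.7, BC^2=2183.68, CA^2=488.66
Sorted: [488.66, 2007.7, 2183.68]
By sides: Scalene, By angles: Acute

Scalene, Acute


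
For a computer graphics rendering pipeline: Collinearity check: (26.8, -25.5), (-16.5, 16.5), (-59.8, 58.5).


Cross product: ((-16.5)-26.8)*(58.5-(-25.5)) - (16.5-(-25.5))*((-59.8)-26.8)
= 0

Yes, collinear


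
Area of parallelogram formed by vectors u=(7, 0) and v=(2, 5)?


|u x v| = |7*5 - 0*2|
= |35 - 0| = 35

35


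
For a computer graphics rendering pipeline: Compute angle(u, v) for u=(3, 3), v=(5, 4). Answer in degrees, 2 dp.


u.v = 27, |u| = sqrt(18) = 4.2426, |v| = sqrt(41) = 6.4031
cos(theta) = u.v/(|u||v|) = 27/sqrt(738) = 0.993884
theta = acos(0.993884) = 6.34 degrees

6.34 degrees


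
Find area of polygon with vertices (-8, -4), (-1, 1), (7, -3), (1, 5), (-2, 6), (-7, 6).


Shoelace sum: ((-8)*1 - (-1)*(-4)) + ((-1)*(-3) - 7*1) + (7*5 - 1*(-3)) + (1*6 - (-2)*5) + ((-2)*6 - (-7)*6) + ((-7)*(-4) - (-8)*6)
= 144
Area = |144|/2 = 72

72


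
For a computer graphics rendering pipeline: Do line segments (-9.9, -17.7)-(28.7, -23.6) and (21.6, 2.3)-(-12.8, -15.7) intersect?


Cross products: d1=121, d2=1018.76, d3=957.85, d4=60.09
d1*d2 < 0 and d3*d4 < 0? no

No, they don't intersect


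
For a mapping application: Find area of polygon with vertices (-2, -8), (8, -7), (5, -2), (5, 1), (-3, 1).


Shoelace sum: ((-2)*(-7) - 8*(-8)) + (8*(-2) - 5*(-7)) + (5*1 - 5*(-2)) + (5*1 - (-3)*1) + ((-3)*(-8) - (-2)*1)
= 146
Area = |146|/2 = 73

73


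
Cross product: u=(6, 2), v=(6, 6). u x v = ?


u x v = u_x*v_y - u_y*v_x = 6*6 - 2*6
= 36 - 12 = 24

24


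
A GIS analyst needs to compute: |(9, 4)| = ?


|u| = sqrt(9^2 + 4^2) = sqrt(97) = 9.8489

9.8489


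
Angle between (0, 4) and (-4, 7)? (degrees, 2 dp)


u.v = 28, |u| = sqrt(16) = 4, |v| = sqrt(65) = 8.0623
cos(theta) = u.v/(|u||v|) = 28/sqrt(1040) = 0.868243
theta = acos(0.868243) = 29.74 degrees

29.74 degrees


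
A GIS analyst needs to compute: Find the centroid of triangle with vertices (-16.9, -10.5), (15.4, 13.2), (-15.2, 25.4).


Centroid = ((x_A+x_B+x_C)/3, (y_A+y_B+y_C)/3)
= (((-16.9)+15.4+(-15.2))/3, ((-10.5)+13.2+25.4)/3)
= (-5.5667, 9.3667)

(-5.5667, 9.3667)


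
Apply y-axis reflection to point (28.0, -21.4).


Reflection over y-axis: (x,y) -> (-x,y)
(28, -21.4) -> (-28, -21.4)

(-28, -21.4)


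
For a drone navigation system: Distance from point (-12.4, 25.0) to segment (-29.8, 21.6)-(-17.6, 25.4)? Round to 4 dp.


Project P onto AB: t = 1 (clamped to [0,1])
Closest point on segment: (-17.6, 25.4)
Distance: 5.2154

5.2154


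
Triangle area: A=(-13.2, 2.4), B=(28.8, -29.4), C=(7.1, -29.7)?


Area = |x_A(y_B-y_C) + x_B(y_C-y_A) + x_C(y_A-y_B)|/2
= |(-3.96) + (-924.48) + 225.78|/2
= 702.66/2 = 351.33

351.33


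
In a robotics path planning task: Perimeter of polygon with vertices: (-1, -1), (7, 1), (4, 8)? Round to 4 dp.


Sides: (-1, -1)->(7, 1): sqrt(68) = 8.246211, (7, 1)->(4, 8): sqrt(58) = 7.615773, (4, 8)->(-1, -1): sqrt(106) = 10.29563
Sum = 26.157614
Perimeter = 26.1576

26.1576


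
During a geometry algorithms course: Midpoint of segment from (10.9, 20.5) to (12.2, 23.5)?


M = ((10.9+12.2)/2, (20.5+23.5)/2)
= (11.55, 22)

(11.55, 22)


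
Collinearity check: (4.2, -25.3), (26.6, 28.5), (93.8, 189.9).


Cross product: (26.6-4.2)*(189.9-(-25.3)) - (28.5-(-25.3))*(93.8-4.2)
= 0

Yes, collinear


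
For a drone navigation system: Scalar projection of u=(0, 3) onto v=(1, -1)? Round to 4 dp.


u.v = -3, |v| = sqrt(2) = 1.4142
Scalar projection = u.v / |v| = -3 / sqrt(2) = -2.1213

-2.1213


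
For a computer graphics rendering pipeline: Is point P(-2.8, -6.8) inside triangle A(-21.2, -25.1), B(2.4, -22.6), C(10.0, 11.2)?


Cross products: AB x AP = 385.88, BC x BP = 295.84, CA x CP = 96.96
All same sign? yes

Yes, inside


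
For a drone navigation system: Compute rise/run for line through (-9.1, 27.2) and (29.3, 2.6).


slope = (y2-y1)/(x2-x1) = (2.6-27.2)/(29.3-(-9.1)) = (-24.6)/38.4 = -0.6406

-0.6406


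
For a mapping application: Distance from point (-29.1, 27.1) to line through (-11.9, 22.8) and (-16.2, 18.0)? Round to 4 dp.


|cross product| = 101.05
|line direction| = sqrt(41.53) = 6.4444
Distance = 101.05/sqrt(41.53) = 15.6803

15.6803


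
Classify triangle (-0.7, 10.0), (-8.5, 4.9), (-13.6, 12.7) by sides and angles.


Side lengths squared: AB^2=86.85, BC^2=86.85, CA^2=173.7
Sorted: [86.85, 86.85, 173.7]
By sides: Isosceles, By angles: Right

Isosceles, Right


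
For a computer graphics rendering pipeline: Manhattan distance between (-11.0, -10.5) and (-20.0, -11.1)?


|(-11)-(-20)| + |(-10.5)-(-11.1)| = 9 + 0.6 = 9.6

9.6


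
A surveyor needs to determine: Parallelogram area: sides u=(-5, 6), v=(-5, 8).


|u x v| = |(-5)*8 - 6*(-5)|
= |(-40) - (-30)| = 10

10


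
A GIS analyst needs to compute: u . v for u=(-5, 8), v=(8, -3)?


u . v = u_x*v_x + u_y*v_y = (-5)*8 + 8*(-3)
= (-40) + (-24) = -64

-64


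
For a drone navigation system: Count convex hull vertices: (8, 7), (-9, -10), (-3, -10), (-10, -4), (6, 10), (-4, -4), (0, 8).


Convex hull vertices (CCW): (-10, -4), (-9, -10), (-3, -10), (8, 7), (6, 10), (0, 8)
Count = 6

6


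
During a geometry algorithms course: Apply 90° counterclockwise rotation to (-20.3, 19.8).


90° CCW: (x,y) -> (-y, x)
(-20.3,19.8) -> (-19.8, -20.3)

(-19.8, -20.3)


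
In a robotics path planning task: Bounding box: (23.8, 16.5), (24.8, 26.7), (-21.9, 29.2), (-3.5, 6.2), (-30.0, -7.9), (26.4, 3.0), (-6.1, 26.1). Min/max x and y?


x range: [-30, 26.4]
y range: [-7.9, 29.2]
Bounding box: (-30,-7.9) to (26.4,29.2)

(-30,-7.9) to (26.4,29.2)


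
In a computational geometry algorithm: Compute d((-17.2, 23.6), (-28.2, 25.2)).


dx=-11, dy=1.6
d^2 = (-11)^2 + 1.6^2 = 123.56
d = sqrt(123.56) = 11.1158

11.1158


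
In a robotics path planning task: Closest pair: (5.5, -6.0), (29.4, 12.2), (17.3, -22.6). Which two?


d(P0,P1) = 30.0408, d(P0,P2) = 20.3666, d(P1,P2) = 36.8436
Closest: P0 and P2

Closest pair: (5.5, -6.0) and (17.3, -22.6), distance = 20.3666


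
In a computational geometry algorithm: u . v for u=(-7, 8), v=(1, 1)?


u . v = u_x*v_x + u_y*v_y = (-7)*1 + 8*1
= (-7) + 8 = 1

1


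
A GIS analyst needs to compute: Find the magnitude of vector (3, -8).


|u| = sqrt(3^2 + (-8)^2) = sqrt(73) = 8.544

8.544


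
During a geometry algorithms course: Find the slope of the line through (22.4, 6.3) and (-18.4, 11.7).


slope = (y2-y1)/(x2-x1) = (11.7-6.3)/((-18.4)-22.4) = 5.4/(-40.8) = -0.1324

-0.1324


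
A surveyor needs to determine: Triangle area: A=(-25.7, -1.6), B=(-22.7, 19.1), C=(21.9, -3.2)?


Area = |x_A(y_B-y_C) + x_B(y_C-y_A) + x_C(y_A-y_B)|/2
= |(-573.11) + 36.32 + (-453.33)|/2
= 990.12/2 = 495.06

495.06


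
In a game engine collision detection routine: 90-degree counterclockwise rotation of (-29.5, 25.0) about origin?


90° CCW: (x,y) -> (-y, x)
(-29.5,25) -> (-25, -29.5)

(-25, -29.5)


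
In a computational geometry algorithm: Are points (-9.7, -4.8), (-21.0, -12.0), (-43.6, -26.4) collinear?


Cross product: ((-21)-(-9.7))*((-26.4)-(-4.8)) - ((-12)-(-4.8))*((-43.6)-(-9.7))
= 0

Yes, collinear


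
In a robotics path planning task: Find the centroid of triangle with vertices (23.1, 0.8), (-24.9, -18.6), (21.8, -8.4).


Centroid = ((x_A+x_B+x_C)/3, (y_A+y_B+y_C)/3)
= ((23.1+(-24.9)+21.8)/3, (0.8+(-18.6)+(-8.4))/3)
= (6.6667, -8.7333)

(6.6667, -8.7333)


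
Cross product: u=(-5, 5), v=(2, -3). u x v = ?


u x v = u_x*v_y - u_y*v_x = (-5)*(-3) - 5*2
= 15 - 10 = 5

5


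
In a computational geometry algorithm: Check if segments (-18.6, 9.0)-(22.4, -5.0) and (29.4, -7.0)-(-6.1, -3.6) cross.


Cross products: d1=-404.8, d2=-47.2, d3=16, d4=-341.6
d1*d2 < 0 and d3*d4 < 0? no

No, they don't intersect


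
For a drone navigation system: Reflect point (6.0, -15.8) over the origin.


Reflection over origin: (x,y) -> (-x,-y)
(6, -15.8) -> (-6, 15.8)

(-6, 15.8)


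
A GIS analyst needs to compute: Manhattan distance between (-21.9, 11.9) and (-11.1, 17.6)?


|(-21.9)-(-11.1)| + |11.9-17.6| = 10.8 + 5.7 = 16.5

16.5


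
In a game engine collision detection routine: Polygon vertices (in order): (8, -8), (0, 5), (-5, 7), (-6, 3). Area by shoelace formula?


Shoelace sum: (8*5 - 0*(-8)) + (0*7 - (-5)*5) + ((-5)*3 - (-6)*7) + ((-6)*(-8) - 8*3)
= 116
Area = |116|/2 = 58

58


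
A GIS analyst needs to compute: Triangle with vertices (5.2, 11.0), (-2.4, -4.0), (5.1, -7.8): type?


Side lengths squared: AB^2=282.76, BC^2=70.69, CA^2=353.45
Sorted: [70.69, 282.76, 353.45]
By sides: Scalene, By angles: Right

Scalene, Right


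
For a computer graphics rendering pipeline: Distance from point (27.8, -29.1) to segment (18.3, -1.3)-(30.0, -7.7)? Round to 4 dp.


Project P onto AB: t = 1 (clamped to [0,1])
Closest point on segment: (30, -7.7)
Distance: 21.5128

21.5128


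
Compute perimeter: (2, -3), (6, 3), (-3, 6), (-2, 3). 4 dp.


Sides: (2, -3)->(6, 3): sqrt(52) = 7.211103, (6, 3)->(-3, 6): sqrt(90) = 9.486833, (-3, 6)->(-2, 3): sqrt(10) = 3.162278, (-2, 3)->(2, -3): sqrt(52) = 7.211103
Sum = 27.071317
Perimeter = 27.0713

27.0713


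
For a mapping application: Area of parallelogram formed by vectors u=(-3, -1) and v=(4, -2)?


|u x v| = |(-3)*(-2) - (-1)*4|
= |6 - (-4)| = 10

10


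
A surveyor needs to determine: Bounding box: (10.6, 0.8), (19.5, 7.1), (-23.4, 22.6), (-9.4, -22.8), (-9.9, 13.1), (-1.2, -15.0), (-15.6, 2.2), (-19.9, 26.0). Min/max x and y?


x range: [-23.4, 19.5]
y range: [-22.8, 26]
Bounding box: (-23.4,-22.8) to (19.5,26)

(-23.4,-22.8) to (19.5,26)


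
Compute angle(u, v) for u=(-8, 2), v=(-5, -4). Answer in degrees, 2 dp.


u.v = 32, |u| = sqrt(68) = 8.2462, |v| = sqrt(41) = 6.4031
cos(theta) = u.v/(|u||v|) = 32/sqrt(2788) = 0.606043
theta = acos(0.606043) = 52.7 degrees

52.7 degrees


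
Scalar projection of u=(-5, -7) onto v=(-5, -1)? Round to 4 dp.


u.v = 32, |v| = sqrt(26) = 5.099
Scalar projection = u.v / |v| = 32 / sqrt(26) = 6.2757

6.2757


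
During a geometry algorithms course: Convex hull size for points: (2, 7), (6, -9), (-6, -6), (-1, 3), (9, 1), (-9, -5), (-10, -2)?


Convex hull vertices (CCW): (-10, -2), (-9, -5), (-6, -6), (6, -9), (9, 1), (2, 7)
Count = 6

6


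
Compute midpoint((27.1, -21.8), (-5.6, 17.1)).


M = ((27.1+(-5.6))/2, ((-21.8)+17.1)/2)
= (10.75, -2.35)

(10.75, -2.35)


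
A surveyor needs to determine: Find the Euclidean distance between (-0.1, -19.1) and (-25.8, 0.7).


dx=-25.7, dy=19.8
d^2 = (-25.7)^2 + 19.8^2 = 1052.53
d = sqrt(1052.53) = 32.4427

32.4427


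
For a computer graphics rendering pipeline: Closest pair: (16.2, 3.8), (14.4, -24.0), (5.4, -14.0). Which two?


d(P0,P1) = 27.8582, d(P0,P2) = 20.8202, d(P1,P2) = 13.4536
Closest: P1 and P2

Closest pair: (14.4, -24.0) and (5.4, -14.0), distance = 13.4536


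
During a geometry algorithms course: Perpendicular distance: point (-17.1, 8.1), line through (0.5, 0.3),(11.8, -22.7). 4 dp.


|cross product| = 316.66
|line direction| = sqrt(656.69) = 25.626
Distance = 316.66/sqrt(656.69) = 12.357

12.357


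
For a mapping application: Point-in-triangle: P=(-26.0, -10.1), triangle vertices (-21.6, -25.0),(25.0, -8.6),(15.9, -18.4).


Cross products: AB x AP = 766.5, BC x BP = -486.15, CA x CP = -587.79
All same sign? no

No, outside


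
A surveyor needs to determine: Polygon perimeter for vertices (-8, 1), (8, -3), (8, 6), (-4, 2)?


Sides: (-8, 1)->(8, -3): sqrt(272) = 16.492423, (8, -3)->(8, 6): sqrt(81) = 9, (8, 6)->(-4, 2): sqrt(160) = 12.649111, (-4, 2)->(-8, 1): sqrt(17) = 4.123106
Sum = 42.26464
Perimeter = 42.2646

42.2646


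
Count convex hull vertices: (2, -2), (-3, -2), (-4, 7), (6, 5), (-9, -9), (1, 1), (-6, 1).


Convex hull vertices (CCW): (-9, -9), (2, -2), (6, 5), (-4, 7), (-6, 1)
Count = 5

5


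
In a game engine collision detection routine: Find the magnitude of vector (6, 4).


|u| = sqrt(6^2 + 4^2) = sqrt(52) = 7.2111

7.2111


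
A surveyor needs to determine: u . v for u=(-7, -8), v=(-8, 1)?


u . v = u_x*v_x + u_y*v_y = (-7)*(-8) + (-8)*1
= 56 + (-8) = 48

48


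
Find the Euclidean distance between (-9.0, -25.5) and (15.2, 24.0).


dx=24.2, dy=49.5
d^2 = 24.2^2 + 49.5^2 = 3035.89
d = sqrt(3035.89) = 55.0989

55.0989


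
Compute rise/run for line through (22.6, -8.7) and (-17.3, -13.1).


slope = (y2-y1)/(x2-x1) = ((-13.1)-(-8.7))/((-17.3)-22.6) = (-4.4)/(-39.9) = 0.1103

0.1103


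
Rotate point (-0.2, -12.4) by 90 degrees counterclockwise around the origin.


90° CCW: (x,y) -> (-y, x)
(-0.2,-12.4) -> (12.4, -0.2)

(12.4, -0.2)


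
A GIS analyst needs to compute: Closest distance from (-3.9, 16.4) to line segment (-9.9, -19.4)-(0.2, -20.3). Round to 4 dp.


Project P onto AB: t = 0.276 (clamped to [0,1])
Closest point on segment: (-7.1122, -19.6484)
Distance: 36.1913

36.1913


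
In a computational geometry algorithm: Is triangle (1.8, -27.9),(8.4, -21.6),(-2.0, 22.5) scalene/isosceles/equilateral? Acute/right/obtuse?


Side lengths squared: AB^2=83.25, BC^2=2052.97, CA^2=2554.6
Sorted: [83.25, 2052.97, 2554.6]
By sides: Scalene, By angles: Obtuse

Scalene, Obtuse


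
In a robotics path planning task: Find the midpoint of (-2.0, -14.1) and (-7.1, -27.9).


M = (((-2)+(-7.1))/2, ((-14.1)+(-27.9))/2)
= (-4.55, -21)

(-4.55, -21)


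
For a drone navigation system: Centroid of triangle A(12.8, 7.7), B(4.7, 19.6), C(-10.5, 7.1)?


Centroid = ((x_A+x_B+x_C)/3, (y_A+y_B+y_C)/3)
= ((12.8+4.7+(-10.5))/3, (7.7+19.6+7.1)/3)
= (2.3333, 11.4667)

(2.3333, 11.4667)


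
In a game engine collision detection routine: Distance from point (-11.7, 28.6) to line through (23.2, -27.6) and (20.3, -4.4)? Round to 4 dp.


|cross product| = 646.7
|line direction| = sqrt(546.65) = 23.3805
Distance = 646.7/sqrt(546.65) = 27.6597

27.6597


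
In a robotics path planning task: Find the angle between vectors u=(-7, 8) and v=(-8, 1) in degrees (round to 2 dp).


u.v = 64, |u| = sqrt(113) = 10.6301, |v| = sqrt(65) = 8.0623
cos(theta) = u.v/(|u||v|) = 64/sqrt(7345) = 0.746765
theta = acos(0.746765) = 41.69 degrees

41.69 degrees


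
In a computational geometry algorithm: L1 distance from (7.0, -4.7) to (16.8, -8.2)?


|7-16.8| + |(-4.7)-(-8.2)| = 9.8 + 3.5 = 13.3

13.3


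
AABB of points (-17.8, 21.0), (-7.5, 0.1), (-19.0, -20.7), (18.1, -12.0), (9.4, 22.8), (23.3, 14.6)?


x range: [-19, 23.3]
y range: [-20.7, 22.8]
Bounding box: (-19,-20.7) to (23.3,22.8)

(-19,-20.7) to (23.3,22.8)


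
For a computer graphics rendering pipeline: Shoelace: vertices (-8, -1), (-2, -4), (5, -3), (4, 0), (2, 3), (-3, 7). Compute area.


Shoelace sum: ((-8)*(-4) - (-2)*(-1)) + ((-2)*(-3) - 5*(-4)) + (5*0 - 4*(-3)) + (4*3 - 2*0) + (2*7 - (-3)*3) + ((-3)*(-1) - (-8)*7)
= 162
Area = |162|/2 = 81

81


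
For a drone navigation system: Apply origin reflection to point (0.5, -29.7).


Reflection over origin: (x,y) -> (-x,-y)
(0.5, -29.7) -> (-0.5, 29.7)

(-0.5, 29.7)
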